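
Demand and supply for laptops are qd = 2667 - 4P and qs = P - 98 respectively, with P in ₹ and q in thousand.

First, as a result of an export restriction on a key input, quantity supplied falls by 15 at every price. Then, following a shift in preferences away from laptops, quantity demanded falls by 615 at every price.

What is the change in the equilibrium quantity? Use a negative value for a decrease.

Original equilibrium: 2667 - 4P = P - 98 gives 2765 = 5P, so P = 553 and q = 455.
The shock moves the curves to qd = 2052 - 4P and qs = P - 113.
Clearing the new market: 2052 - 4P = P - 113, so P = 433 and q = 320.
Δq = 320 − 455 = -135.

-135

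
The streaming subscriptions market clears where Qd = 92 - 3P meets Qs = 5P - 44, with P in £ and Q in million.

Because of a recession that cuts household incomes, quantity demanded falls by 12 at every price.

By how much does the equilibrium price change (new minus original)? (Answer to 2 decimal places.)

Initially, 92 - 3P = 5P - 44, so 136 = 8P and P = 17, Q = 41.
The new curves are Qd = 80 - 3P (demand) and Qs = 5P - 44 (supply).
New equilibrium: 80 - 3P = 5P - 44 ⇒ 124 = 8P ⇒ P = 15.5, Q = 33.5.
ΔP = 15.5 − 17 = -1.50.

-1.50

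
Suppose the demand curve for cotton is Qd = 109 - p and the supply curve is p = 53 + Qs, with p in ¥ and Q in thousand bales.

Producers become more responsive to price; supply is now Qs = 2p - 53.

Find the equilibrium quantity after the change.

55

Initially, 109 - p = p - 53, so 162 = 2p and p = 81, Q = 28.
After the shift, demand is Qd = 109 - p and supply is Qs = 2p - 53.
New equilibrium: 109 - p = 2p - 53 ⇒ 162 = 3p ⇒ p = 54, Q = 55.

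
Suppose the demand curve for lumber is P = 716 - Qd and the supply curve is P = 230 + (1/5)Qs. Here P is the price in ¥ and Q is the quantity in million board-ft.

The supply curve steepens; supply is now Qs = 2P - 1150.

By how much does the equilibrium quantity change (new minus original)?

Before the shock: 716 - P = 5P - 1150 ⇒ 1866 = 6P ⇒ P = 311, Q = 405.
With the change applied: demand Qd = 716 - P, supply Qs = 2P - 1150.
New equilibrium: 716 - P = 2P - 1150 ⇒ 1866 = 3P ⇒ P = 622, Q = 94.
ΔQ = 94 − 405 = -311.

-311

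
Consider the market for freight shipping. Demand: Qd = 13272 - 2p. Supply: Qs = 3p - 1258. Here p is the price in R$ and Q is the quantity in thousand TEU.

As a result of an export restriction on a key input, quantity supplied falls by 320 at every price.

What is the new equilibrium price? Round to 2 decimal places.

2970.00

Solve the original market: 13272 - 2p = 3p - 1258, hence p = 2906 and Q = 7460.
The shock moves the curves to Qd = 13272 - 2p and Qs = 3p - 1578.
Equate the new curves: 13272 - 2p = 3p - 1578, giving 14850 = 5p, p = 2970, Q = 7332.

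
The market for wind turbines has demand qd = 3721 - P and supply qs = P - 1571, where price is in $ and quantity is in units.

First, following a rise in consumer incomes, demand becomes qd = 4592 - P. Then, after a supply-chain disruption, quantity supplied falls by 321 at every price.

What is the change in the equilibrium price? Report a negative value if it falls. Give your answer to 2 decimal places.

Before the shock: 3721 - P = P - 1571 ⇒ 5292 = 2P ⇒ P = 2646, q = 1075.
With the change applied: demand qd = 4592 - P, supply qs = P - 1892.
Clearing the new market: 4592 - P = P - 1892, so P = 3242 and q = 1350.
ΔP = 3242 − 2646 = +596.00.

+596.00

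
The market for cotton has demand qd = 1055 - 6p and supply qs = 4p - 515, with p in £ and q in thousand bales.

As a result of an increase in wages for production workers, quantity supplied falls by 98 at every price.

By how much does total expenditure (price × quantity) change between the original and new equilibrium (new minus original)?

Initially, 1055 - 6p = 4p - 515, so 1570 = 10p and p = 157, q = 113.
With the change applied: demand qd = 1055 - 6p, supply qs = 4p - 613.
New equilibrium: 1055 - 6p = 4p - 613 ⇒ 1668 = 10p ⇒ p = 166.8, q = 54.2.
Expenditure moves from 157×113 = 17741 to 166.8×54.2 = 9040.56; change = -8700.44.

-8700.44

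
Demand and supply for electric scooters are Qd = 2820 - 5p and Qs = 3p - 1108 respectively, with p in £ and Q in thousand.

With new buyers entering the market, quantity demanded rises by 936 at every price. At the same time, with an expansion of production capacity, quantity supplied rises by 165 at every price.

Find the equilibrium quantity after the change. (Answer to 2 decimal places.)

Initially, 2820 - 5p = 3p - 1108, so 3928 = 8p and p = 491, Q = 365.
With the change applied: demand Qd = 3756 - 5p, supply Qs = 3p - 943.
Clearing the new market: 3756 - 5p = 3p - 943, so p = 587.375 and Q = 819.125.

819.13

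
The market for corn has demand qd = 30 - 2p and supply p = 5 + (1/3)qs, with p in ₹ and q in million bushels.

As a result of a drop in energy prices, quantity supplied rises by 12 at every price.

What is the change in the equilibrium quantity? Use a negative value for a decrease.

+4.8

Original equilibrium: 30 - 2p = 3p - 15 gives 45 = 5p, so p = 9 and q = 12.
After the shift, demand is qd = 30 - 2p and supply is qs = 3p - 3.
New equilibrium: 30 - 2p = 3p - 3 ⇒ 33 = 5p ⇒ p = 6.6, q = 16.8.
Δq = 16.8 − 12 = +4.8.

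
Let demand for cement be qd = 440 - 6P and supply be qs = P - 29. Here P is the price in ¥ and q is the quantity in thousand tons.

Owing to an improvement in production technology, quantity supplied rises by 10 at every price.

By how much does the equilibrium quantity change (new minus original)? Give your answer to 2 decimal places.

+8.57

Initially, 440 - 6P = P - 29, so 469 = 7P and P = 67, q = 38.
With the change applied: demand qd = 440 - 6P, supply qs = P - 19.
Setting them equal: 440 - 6P = P - 19 → 459 = 7P, so P = 459/7 ≈ 65.5714 and q = 326/7 ≈ 46.5714.
Δq = 46.5714 − 38 = +8.57.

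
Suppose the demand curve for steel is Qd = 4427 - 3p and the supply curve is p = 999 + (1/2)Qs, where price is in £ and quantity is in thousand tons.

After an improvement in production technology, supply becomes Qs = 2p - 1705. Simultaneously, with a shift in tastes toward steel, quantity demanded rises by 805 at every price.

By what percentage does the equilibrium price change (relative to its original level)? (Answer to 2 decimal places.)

Solve the original market: 4427 - 3p = 2p - 1998, hence p = 1285 and Q = 572.
After the shift, demand is Qd = 5232 - 3p and supply is Qs = 2p - 1705.
Setting them equal: 5232 - 3p = 2p - 1705 → 6937 = 5p, so p = 1387.4 and Q = 1069.8.
%Δp = (1387.4 − 1285) / 1285 × 100 = +7.97%.

+7.97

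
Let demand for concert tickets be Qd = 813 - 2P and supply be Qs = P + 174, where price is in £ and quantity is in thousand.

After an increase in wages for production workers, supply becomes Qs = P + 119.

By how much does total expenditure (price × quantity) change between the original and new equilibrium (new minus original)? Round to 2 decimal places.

Initially, 813 - 2P = P + 174, so 639 = 3P and P = 213, Q = 387.
The new curves are Qd = 813 - 2P (demand) and Qs = P + 119 (supply).
New equilibrium: 813 - 2P = P + 119 ⇒ 694 = 3P ⇒ P = 694/3 ≈ 231.3333, Q = 1051/3 ≈ 350.3333.
Expenditure moves from 213×387 = 82431 to 231.3333×350.3333 = 81043.7778; change = -1387.22.

-1387.22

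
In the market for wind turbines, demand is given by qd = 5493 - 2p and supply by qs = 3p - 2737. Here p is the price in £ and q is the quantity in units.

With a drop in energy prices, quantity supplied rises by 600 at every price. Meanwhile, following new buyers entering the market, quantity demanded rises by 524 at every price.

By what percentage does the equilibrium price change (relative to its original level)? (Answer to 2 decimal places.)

-0.92

Before the shock: 5493 - 2p = 3p - 2737 ⇒ 8230 = 5p ⇒ p = 1646, q = 2201.
The new curves are qd = 6017 - 2p (demand) and qs = 3p - 2137 (supply).
Clearing the new market: 6017 - 2p = 3p - 2137, so p = 1630.8 and q = 2755.4.
%Δp = (1630.8 − 1646) / 1646 × 100 = -0.92%.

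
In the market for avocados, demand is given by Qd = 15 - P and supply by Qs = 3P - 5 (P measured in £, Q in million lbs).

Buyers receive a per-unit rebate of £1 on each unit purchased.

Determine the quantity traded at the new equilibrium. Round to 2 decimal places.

10.75

Original equilibrium: 15 - P = 3P - 5 gives 20 = 4P, so P = 5 and Q = 10.
Since buyers' out-of-pocket price is the market price minus the rebate, the effective demand curve becomes Qd = 16 - P.
New equilibrium: 16 - P = 3P - 5 ⇒ 21 = 4P ⇒ P = 5.25, Q = 10.75.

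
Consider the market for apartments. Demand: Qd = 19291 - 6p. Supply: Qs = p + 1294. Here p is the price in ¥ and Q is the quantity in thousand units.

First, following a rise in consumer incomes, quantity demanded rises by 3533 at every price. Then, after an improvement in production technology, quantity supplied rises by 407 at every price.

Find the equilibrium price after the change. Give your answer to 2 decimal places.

Initially, 19291 - 6p = p + 1294, so 17997 = 7p and p = 2571, Q = 3865.
The shock moves the curves to Qd = 22824 - 6p and Qs = p + 1701.
Clearing the new market: 22824 - 6p = p + 1701, so p = 21123/7 ≈ 3017.5714 and Q = 33030/7 ≈ 4718.5714.

3017.57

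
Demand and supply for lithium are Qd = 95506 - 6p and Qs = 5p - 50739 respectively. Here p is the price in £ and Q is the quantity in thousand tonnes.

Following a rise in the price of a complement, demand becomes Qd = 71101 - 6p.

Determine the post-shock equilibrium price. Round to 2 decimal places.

Initially, 95506 - 6p = 5p - 50739, so 146245 = 11p and p = 13295, Q = 15736.
After the shift, demand is Qd = 71101 - 6p and supply is Qs = 5p - 50739.
Setting them equal: 71101 - 6p = 5p - 50739 → 121840 = 11p, so p = 121840/11 ≈ 11076.3636 and Q = 51071/11 ≈ 4642.8182.

11076.36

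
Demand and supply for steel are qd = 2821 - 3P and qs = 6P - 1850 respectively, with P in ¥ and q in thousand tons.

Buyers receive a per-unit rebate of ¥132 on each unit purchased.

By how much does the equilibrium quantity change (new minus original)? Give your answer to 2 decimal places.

Before the shock: 2821 - 3P = 6P - 1850 ⇒ 4671 = 9P ⇒ P = 519, q = 1264.
Since buyers' out-of-pocket price is the market price minus the rebate, the effective demand curve becomes qd = 3217 - 3P.
Equate the new curves: 3217 - 3P = 6P - 1850, giving 5067 = 9P, P = 563, q = 1528.
Δq = 1528 − 1264 = +264.00.

+264.00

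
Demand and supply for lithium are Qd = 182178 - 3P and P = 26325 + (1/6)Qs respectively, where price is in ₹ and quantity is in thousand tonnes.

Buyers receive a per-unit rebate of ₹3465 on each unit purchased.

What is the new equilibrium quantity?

Original equilibrium: 182178 - 3P = 6P - 157950 gives 340128 = 9P, so P = 37792 and Q = 68802.
Since buyers' out-of-pocket price is the market price minus the rebate, the effective demand curve becomes Qd = 192573 - 3P.
New equilibrium: 192573 - 3P = 6P - 157950 ⇒ 350523 = 9P ⇒ P = 38947, Q = 75732.

75732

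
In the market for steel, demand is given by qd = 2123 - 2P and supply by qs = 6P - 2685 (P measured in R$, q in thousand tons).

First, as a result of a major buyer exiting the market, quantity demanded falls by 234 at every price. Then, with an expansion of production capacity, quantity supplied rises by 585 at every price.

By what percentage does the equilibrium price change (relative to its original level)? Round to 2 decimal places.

-17.03

Solve the original market: 2123 - 2P = 6P - 2685, hence P = 601 and q = 921.
After the shift, demand is qd = 1889 - 2P and supply is qs = 6P - 2100.
Clearing the new market: 1889 - 2P = 6P - 2100, so P = 498.625 and q = 891.75.
%ΔP = (498.625 − 601) / 601 × 100 = -17.03%.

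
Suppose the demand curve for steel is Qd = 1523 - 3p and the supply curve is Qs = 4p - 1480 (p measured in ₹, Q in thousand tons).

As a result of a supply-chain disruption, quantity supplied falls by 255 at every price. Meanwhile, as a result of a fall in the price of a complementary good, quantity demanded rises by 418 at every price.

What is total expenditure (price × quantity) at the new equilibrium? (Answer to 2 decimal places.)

191977.22

Original equilibrium: 1523 - 3p = 4p - 1480 gives 3003 = 7p, so p = 429 and Q = 236.
With the change applied: demand Qd = 1941 - 3p, supply Qs = 4p - 1735.
New equilibrium: 1941 - 3p = 4p - 1735 ⇒ 3676 = 7p ⇒ p = 3676/7 ≈ 525.1429, Q = 2559/7 ≈ 365.5714.
New expenditure = 525.1429 × 365.5714 = 191977.22.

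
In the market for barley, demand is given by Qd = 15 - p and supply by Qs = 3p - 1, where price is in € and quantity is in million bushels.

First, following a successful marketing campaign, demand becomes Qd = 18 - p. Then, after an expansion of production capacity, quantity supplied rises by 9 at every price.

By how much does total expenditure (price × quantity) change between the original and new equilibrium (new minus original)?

-5.25

Original equilibrium: 15 - p = 3p - 1 gives 16 = 4p, so p = 4 and Q = 11.
The shock moves the curves to Qd = 18 - p and Qs = 3p + 8.
Clearing the new market: 18 - p = 3p + 8, so p = 2.5 and Q = 15.5.
Expenditure moves from 4×11 = 44 to 2.5×15.5 = 38.75; change = -5.25.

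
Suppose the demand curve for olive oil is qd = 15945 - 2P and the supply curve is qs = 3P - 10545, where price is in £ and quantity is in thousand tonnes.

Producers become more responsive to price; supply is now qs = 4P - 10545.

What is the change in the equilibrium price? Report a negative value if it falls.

-883

Original equilibrium: 15945 - 2P = 3P - 10545 gives 26490 = 5P, so P = 5298 and q = 5349.
With the change applied: demand qd = 15945 - 2P, supply qs = 4P - 10545.
Clearing the new market: 15945 - 2P = 4P - 10545, so P = 4415 and q = 7115.
ΔP = 4415 − 5298 = -883.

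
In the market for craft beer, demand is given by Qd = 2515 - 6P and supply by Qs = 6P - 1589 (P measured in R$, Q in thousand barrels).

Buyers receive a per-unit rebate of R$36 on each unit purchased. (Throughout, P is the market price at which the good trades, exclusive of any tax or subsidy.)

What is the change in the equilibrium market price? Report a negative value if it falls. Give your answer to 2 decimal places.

Solve the original market: 2515 - 6P = 6P - 1589, hence P = 342 and Q = 463.
Since buyers' out-of-pocket price is the market price minus the rebate, the effective demand curve becomes Qd = 2731 - 6P.
Clearing the new market: 2731 - 6P = 6P - 1589, so P = 360 and Q = 571.
ΔP = 360 − 342 = +18.00.

+18.00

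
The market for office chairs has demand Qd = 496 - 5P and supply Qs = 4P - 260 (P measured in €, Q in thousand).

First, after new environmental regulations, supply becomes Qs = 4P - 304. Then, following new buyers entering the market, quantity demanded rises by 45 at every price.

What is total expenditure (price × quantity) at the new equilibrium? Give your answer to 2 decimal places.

Original equilibrium: 496 - 5P = 4P - 260 gives 756 = 9P, so P = 84 and Q = 76.
The shock moves the curves to Qd = 541 - 5P and Qs = 4P - 304.
Setting them equal: 541 - 5P = 4P - 304 → 845 = 9P, so P = 845/9 ≈ 93.8889 and Q = 644/9 ≈ 71.5556.
New expenditure = 93.8889 × 71.5556 = 6718.27.

6718.27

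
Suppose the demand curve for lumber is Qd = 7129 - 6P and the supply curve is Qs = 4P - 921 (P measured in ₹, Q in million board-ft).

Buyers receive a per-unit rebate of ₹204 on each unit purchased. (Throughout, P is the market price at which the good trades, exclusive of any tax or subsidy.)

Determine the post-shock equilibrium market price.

927.4

Initially, 7129 - 6P = 4P - 921, so 8050 = 10P and P = 805, Q = 2299.
Since buyers' out-of-pocket price is the market price minus the rebate, the effective demand curve becomes Qd = 8353 - 6P.
Setting them equal: 8353 - 6P = 4P - 921 → 9274 = 10P, so P = 927.4 and Q = 2788.6.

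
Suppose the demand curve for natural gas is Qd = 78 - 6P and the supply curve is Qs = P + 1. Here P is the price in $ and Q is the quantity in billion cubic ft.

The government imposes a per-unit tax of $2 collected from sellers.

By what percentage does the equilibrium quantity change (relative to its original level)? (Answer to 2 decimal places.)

-14.29

Original equilibrium: 78 - 6P = P + 1 gives 77 = 7P, so P = 11 and Q = 12.
Since sellers keep the price net of the tax, the effective supply curve becomes Qs = P - 1.
Equate the new curves: 78 - 6P = P - 1, giving 79 = 7P, P = 79/7 ≈ 11.2857, Q = 72/7 ≈ 10.2857.
%ΔQ = (10.2857 − 12) / 12 × 100 = -14.29%.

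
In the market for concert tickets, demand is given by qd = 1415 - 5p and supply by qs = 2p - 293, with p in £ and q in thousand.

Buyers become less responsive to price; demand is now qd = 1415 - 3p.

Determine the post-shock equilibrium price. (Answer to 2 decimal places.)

341.60

Solve the original market: 1415 - 5p = 2p - 293, hence p = 244 and q = 195.
The new curves are qd = 1415 - 3p (demand) and qs = 2p - 293 (supply).
New equilibrium: 1415 - 3p = 2p - 293 ⇒ 1708 = 5p ⇒ p = 341.6, q = 390.2.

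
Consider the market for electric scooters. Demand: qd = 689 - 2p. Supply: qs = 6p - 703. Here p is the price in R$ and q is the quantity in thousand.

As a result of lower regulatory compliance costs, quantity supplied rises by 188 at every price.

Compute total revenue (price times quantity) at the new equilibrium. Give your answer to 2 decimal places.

58394.00

Solve the original market: 689 - 2p = 6p - 703, hence p = 174 and q = 341.
After the shift, demand is qd = 689 - 2p and supply is qs = 6p - 515.
Setting them equal: 689 - 2p = 6p - 515 → 1204 = 8p, so p = 150.5 and q = 388.
New expenditure = 150.5 × 388 = 58394.00.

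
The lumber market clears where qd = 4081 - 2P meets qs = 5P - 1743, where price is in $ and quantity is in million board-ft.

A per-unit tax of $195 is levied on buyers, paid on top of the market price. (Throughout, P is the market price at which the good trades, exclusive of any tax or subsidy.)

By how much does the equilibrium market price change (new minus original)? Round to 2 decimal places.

-55.71

Initially, 4081 - 2P = 5P - 1743, so 5824 = 7P and P = 832, q = 2417.
Since buyers pay the price plus the tax, the effective demand curve becomes qd = 3691 - 2P.
Clearing the new market: 3691 - 2P = 5P - 1743, so P = 5434/7 ≈ 776.2857 and q = 14969/7 ≈ 2138.4286.
ΔP = 776.2857 − 832 = -55.71.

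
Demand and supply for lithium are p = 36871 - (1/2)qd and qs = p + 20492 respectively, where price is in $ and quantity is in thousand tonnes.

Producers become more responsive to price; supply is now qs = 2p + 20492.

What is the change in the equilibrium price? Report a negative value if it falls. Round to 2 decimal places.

Solve the original market: 73742 - 2p = p + 20492, hence p = 17750 and q = 38242.
The shock moves the curves to qd = 73742 - 2p and qs = 2p + 20492.
New equilibrium: 73742 - 2p = 2p + 20492 ⇒ 53250 = 4p ⇒ p = 13312.5, q = 47117.
Δp = 13312.5 − 17750 = -4437.50.

-4437.50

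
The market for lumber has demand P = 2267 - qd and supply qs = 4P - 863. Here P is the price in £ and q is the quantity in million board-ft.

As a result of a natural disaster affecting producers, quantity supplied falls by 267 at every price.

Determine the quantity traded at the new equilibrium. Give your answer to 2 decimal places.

1587.60

Initially, 2267 - P = 4P - 863, so 3130 = 5P and P = 626, q = 1641.
With the change applied: demand qd = 2267 - P, supply qs = 4P - 1130.
Setting them equal: 2267 - P = 4P - 1130 → 3397 = 5P, so P = 679.4 and q = 1587.6.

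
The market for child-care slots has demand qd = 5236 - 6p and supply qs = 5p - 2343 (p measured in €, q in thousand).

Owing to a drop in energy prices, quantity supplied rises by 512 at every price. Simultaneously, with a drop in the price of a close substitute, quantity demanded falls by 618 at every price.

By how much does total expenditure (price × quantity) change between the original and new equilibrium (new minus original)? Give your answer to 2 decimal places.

-114164.81

Solve the original market: 5236 - 6p = 5p - 2343, hence p = 689 and q = 1102.
With the change applied: demand qd = 4618 - 6p, supply qs = 5p - 1831.
Clearing the new market: 4618 - 6p = 5p - 1831, so p = 6449/11 ≈ 586.2727 and q = 12104/11 ≈ 1100.3636.
Expenditure moves from 689×1102 = 759278 to 586.2727×1100.3636 = 645113.1901; change = -114164.81.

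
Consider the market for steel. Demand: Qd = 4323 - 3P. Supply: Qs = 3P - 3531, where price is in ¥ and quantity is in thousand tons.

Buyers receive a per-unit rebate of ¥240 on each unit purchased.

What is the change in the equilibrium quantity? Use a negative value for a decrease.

+360

Original equilibrium: 4323 - 3P = 3P - 3531 gives 7854 = 6P, so P = 1309 and Q = 396.
Since buyers' out-of-pocket price is the market price minus the rebate, the effective demand curve becomes Qd = 5043 - 3P.
New equilibrium: 5043 - 3P = 3P - 3531 ⇒ 8574 = 6P ⇒ P = 1429, Q = 756.
ΔQ = 756 − 396 = +360.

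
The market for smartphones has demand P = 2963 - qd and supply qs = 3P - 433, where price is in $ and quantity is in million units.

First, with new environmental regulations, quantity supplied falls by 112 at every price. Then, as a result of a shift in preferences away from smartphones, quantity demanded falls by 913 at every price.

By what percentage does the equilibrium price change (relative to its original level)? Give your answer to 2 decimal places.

Before the shock: 2963 - P = 3P - 433 ⇒ 3396 = 4P ⇒ P = 849, q = 2114.
The shock moves the curves to qd = 2050 - P and qs = 3P - 545.
Clearing the new market: 2050 - P = 3P - 545, so P = 648.75 and q = 1401.25.
%ΔP = (648.75 − 849) / 849 × 100 = -23.59%.

-23.59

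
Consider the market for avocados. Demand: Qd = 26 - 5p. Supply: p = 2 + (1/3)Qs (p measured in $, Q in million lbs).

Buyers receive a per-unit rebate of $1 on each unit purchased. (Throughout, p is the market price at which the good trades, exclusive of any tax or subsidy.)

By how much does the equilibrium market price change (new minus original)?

Original equilibrium: 26 - 5p = 3p - 6 gives 32 = 8p, so p = 4 and Q = 6.
Since buyers' out-of-pocket price is the market price minus the rebate, the effective demand curve becomes Qd = 31 - 5p.
Clearing the new market: 31 - 5p = 3p - 6, so p = 4.625 and Q = 7.875.
Δp = 4.625 − 4 = +0.625.

+0.625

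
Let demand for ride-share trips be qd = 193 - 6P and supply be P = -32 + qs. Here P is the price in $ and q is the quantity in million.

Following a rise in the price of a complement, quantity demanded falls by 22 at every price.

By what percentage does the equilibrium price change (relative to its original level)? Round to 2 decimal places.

-13.66

Initially, 193 - 6P = P + 32, so 161 = 7P and P = 23, q = 55.
After the shift, demand is qd = 171 - 6P and supply is qs = P + 32.
New equilibrium: 171 - 6P = P + 32 ⇒ 139 = 7P ⇒ P = 139/7 ≈ 19.8571, q = 363/7 ≈ 51.8571.
%ΔP = (19.8571 − 23) / 23 × 100 = -13.66%.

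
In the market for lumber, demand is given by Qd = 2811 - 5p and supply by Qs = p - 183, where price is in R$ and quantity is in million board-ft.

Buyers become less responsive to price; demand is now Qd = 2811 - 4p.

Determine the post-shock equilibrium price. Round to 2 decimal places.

598.80

Before the shock: 2811 - 5p = p - 183 ⇒ 2994 = 6p ⇒ p = 499, Q = 316.
The new curves are Qd = 2811 - 4p (demand) and Qs = p - 183 (supply).
Setting them equal: 2811 - 4p = p - 183 → 2994 = 5p, so p = 598.8 and Q = 415.8.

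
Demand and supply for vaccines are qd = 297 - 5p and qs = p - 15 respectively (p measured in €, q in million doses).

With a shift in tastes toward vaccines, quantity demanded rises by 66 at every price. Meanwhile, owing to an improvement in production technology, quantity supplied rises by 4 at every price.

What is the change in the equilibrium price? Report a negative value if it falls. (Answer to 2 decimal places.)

+10.33

Before the shock: 297 - 5p = p - 15 ⇒ 312 = 6p ⇒ p = 52, q = 37.
The new curves are qd = 363 - 5p (demand) and qs = p - 11 (supply).
New equilibrium: 363 - 5p = p - 11 ⇒ 374 = 6p ⇒ p = 187/3 ≈ 62.3333, q = 154/3 ≈ 51.3333.
Δp = 62.3333 − 52 = +10.33.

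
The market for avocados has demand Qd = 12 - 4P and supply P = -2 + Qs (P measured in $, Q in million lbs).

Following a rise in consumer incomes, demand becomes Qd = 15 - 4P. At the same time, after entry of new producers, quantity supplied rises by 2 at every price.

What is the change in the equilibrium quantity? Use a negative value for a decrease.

Before the shock: 12 - 4P = P + 2 ⇒ 10 = 5P ⇒ P = 2, Q = 4.
The shock moves the curves to Qd = 15 - 4P and Qs = P + 4.
Clearing the new market: 15 - 4P = P + 4, so P = 2.2 and Q = 6.2.
ΔQ = 6.2 − 4 = +2.2.

+2.2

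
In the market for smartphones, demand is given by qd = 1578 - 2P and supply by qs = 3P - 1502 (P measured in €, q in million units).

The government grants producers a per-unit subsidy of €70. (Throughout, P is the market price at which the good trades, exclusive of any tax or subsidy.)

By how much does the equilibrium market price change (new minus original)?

-42

Initially, 1578 - 2P = 3P - 1502, so 3080 = 5P and P = 616, q = 346.
Since sellers receive the price plus the subsidy, the effective supply curve becomes qs = 3P - 1292.
Setting them equal: 1578 - 2P = 3P - 1292 → 2870 = 5P, so P = 574 and q = 430.
ΔP = 574 − 616 = -42.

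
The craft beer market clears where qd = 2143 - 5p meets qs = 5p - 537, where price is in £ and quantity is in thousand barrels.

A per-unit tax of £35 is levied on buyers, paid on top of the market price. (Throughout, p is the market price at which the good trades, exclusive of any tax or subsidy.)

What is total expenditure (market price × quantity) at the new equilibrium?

Before the shock: 2143 - 5p = 5p - 537 ⇒ 2680 = 10p ⇒ p = 268, q = 803.
Since buyers pay the price plus the tax, the effective demand curve becomes qd = 1968 - 5p.
Setting them equal: 1968 - 5p = 5p - 537 → 2505 = 10p, so p = 250.5 and q = 715.5.
New expenditure = 250.5 × 715.5 = 179232.75.

179232.75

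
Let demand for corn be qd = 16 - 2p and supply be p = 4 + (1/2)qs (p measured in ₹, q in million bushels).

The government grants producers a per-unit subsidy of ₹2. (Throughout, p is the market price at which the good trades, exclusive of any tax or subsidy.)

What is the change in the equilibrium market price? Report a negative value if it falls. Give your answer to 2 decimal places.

-1.00

Initially, 16 - 2p = 2p - 8, so 24 = 4p and p = 6, q = 4.
Since sellers receive the price plus the subsidy, the effective supply curve becomes qs = 2p - 4.
New equilibrium: 16 - 2p = 2p - 4 ⇒ 20 = 4p ⇒ p = 5, q = 6.
Δp = 5 − 6 = -1.00.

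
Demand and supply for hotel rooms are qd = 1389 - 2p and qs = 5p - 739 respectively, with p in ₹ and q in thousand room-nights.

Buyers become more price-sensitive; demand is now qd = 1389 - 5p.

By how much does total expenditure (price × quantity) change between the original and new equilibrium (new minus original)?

Solve the original market: 1389 - 2p = 5p - 739, hence p = 304 and q = 781.
The new curves are qd = 1389 - 5p (demand) and qs = 5p - 739 (supply).
Setting them equal: 1389 - 5p = 5p - 739 → 2128 = 10p, so p = 212.8 and q = 325.
Expenditure moves from 304×781 = 237424 to 212.8×325 = 69160; change = -168264.

-168264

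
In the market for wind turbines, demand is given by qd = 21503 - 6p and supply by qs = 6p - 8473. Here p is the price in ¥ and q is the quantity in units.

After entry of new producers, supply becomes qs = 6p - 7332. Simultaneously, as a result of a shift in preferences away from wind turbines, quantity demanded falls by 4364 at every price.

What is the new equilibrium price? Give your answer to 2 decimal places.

2039.25

Original equilibrium: 21503 - 6p = 6p - 8473 gives 29976 = 12p, so p = 2498 and q = 6515.
After the shift, demand is qd = 17139 - 6p and supply is qs = 6p - 7332.
Equate the new curves: 17139 - 6p = 6p - 7332, giving 24471 = 12p, p = 2039.25, q = 4903.5.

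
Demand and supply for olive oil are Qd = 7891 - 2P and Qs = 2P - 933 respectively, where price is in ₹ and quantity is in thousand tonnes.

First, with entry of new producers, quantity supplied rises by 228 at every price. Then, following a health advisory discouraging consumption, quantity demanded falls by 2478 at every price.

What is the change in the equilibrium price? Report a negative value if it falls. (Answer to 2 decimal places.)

Original equilibrium: 7891 - 2P = 2P - 933 gives 8824 = 4P, so P = 2206 and Q = 3479.
The shock moves the curves to Qd = 5413 - 2P and Qs = 2P - 705.
New equilibrium: 5413 - 2P = 2P - 705 ⇒ 6118 = 4P ⇒ P = 1529.5, Q = 2354.
ΔP = 1529.5 − 2206 = -676.50.

-676.50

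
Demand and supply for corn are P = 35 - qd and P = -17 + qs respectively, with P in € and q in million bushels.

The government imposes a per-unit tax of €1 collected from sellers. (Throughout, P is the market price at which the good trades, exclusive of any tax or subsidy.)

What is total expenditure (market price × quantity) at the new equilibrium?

242.25

Before the shock: 35 - P = P + 17 ⇒ 18 = 2P ⇒ P = 9, q = 26.
Since sellers keep the price net of the tax, the effective supply curve becomes qs = P + 16.
New equilibrium: 35 - P = P + 16 ⇒ 19 = 2P ⇒ P = 9.5, q = 25.5.
New expenditure = 9.5 × 25.5 = 242.25.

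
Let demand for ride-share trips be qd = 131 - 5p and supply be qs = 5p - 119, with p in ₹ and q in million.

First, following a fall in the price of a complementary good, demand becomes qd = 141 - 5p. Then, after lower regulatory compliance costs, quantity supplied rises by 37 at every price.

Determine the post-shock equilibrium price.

22.3

Initially, 131 - 5p = 5p - 119, so 250 = 10p and p = 25, q = 6.
The shock moves the curves to qd = 141 - 5p and qs = 5p - 82.
Setting them equal: 141 - 5p = 5p - 82 → 223 = 10p, so p = 22.3 and q = 29.5.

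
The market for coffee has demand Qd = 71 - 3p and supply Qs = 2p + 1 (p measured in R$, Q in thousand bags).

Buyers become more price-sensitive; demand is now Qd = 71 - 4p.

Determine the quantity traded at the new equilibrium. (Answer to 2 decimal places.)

Initially, 71 - 3p = 2p + 1, so 70 = 5p and p = 14, Q = 29.
After the shift, demand is Qd = 71 - 4p and supply is Qs = 2p + 1.
Equate the new curves: 71 - 4p = 2p + 1, giving 70 = 6p, p = 35/3 ≈ 11.6667, Q = 73/3 ≈ 24.3333.

24.33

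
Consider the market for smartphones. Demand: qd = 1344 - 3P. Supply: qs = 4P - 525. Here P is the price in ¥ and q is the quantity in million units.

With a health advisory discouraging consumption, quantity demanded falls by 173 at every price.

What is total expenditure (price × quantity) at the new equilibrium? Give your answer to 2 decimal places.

107609.47

Initially, 1344 - 3P = 4P - 525, so 1869 = 7P and P = 267, q = 543.
The shock moves the curves to qd = 1171 - 3P and qs = 4P - 525.
Equate the new curves: 1171 - 3P = 4P - 525, giving 1696 = 7P, P = 1696/7 ≈ 242.2857, q = 3109/7 ≈ 444.1429.
New expenditure = 242.2857 × 444.1429 = 107609.47.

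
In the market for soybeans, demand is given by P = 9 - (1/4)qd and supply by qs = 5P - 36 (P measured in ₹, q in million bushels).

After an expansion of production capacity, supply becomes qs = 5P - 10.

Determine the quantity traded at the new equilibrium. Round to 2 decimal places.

15.56

Solve the original market: 36 - 4P = 5P - 36, hence P = 8 and q = 4.
The shock moves the curves to qd = 36 - 4P and qs = 5P - 10.
Equate the new curves: 36 - 4P = 5P - 10, giving 46 = 9P, P = 46/9 ≈ 5.1111, q = 140/9 ≈ 15.5556.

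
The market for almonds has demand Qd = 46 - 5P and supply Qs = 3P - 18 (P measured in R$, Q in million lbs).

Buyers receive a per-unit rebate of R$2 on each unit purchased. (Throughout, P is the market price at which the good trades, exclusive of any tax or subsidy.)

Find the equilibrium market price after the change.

Initially, 46 - 5P = 3P - 18, so 64 = 8P and P = 8, Q = 6.
Since buyers' out-of-pocket price is the market price minus the rebate, the effective demand curve becomes Qd = 56 - 5P.
New equilibrium: 56 - 5P = 3P - 18 ⇒ 74 = 8P ⇒ P = 9.25, Q = 9.75.

9.25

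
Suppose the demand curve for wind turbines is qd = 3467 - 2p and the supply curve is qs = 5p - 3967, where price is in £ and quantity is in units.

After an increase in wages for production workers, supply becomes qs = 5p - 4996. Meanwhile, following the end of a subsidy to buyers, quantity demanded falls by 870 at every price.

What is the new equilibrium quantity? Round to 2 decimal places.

Initially, 3467 - 2p = 5p - 3967, so 7434 = 7p and p = 1062, q = 1343.
The new curves are qd = 2597 - 2p (demand) and qs = 5p - 4996 (supply).
New equilibrium: 2597 - 2p = 5p - 4996 ⇒ 7593 = 7p ⇒ p = 7593/7 ≈ 1084.7143, q = 2993/7 ≈ 427.5714.

427.57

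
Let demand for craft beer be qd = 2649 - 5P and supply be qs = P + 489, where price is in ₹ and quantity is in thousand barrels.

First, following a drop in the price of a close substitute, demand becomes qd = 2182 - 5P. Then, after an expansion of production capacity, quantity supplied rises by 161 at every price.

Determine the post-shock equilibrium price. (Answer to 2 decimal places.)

255.33

Solve the original market: 2649 - 5P = P + 489, hence P = 360 and q = 849.
After the shift, demand is qd = 2182 - 5P and supply is qs = P + 650.
Clearing the new market: 2182 - 5P = P + 650, so P = 766/3 ≈ 255.3333 and q = 2716/3 ≈ 905.3333.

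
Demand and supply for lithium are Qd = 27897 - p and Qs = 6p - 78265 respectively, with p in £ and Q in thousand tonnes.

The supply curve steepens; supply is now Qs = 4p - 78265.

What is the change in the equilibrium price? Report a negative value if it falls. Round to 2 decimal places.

+6066.40

Initially, 27897 - p = 6p - 78265, so 106162 = 7p and p = 15166, Q = 12731.
After the shift, demand is Qd = 27897 - p and supply is Qs = 4p - 78265.
Setting them equal: 27897 - p = 4p - 78265 → 106162 = 5p, so p = 21232.4 and Q = 6664.6.
Δp = 21232.4 − 15166 = +6066.40.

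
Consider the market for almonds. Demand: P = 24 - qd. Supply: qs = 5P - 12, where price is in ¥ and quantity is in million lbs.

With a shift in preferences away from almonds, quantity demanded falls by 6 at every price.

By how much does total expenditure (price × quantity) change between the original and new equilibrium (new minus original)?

Before the shock: 24 - P = 5P - 12 ⇒ 36 = 6P ⇒ P = 6, q = 18.
The shock moves the curves to qd = 18 - P and qs = 5P - 12.
Equate the new curves: 18 - P = 5P - 12, giving 30 = 6P, P = 5, q = 13.
Expenditure moves from 6×18 = 108 to 5×13 = 65; change = -43.

-43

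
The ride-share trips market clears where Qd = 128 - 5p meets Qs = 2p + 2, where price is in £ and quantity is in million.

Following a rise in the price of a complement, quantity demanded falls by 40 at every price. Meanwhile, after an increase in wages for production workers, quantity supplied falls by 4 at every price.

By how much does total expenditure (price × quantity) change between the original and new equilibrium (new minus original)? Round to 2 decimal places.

-379.10

Before the shock: 128 - 5p = 2p + 2 ⇒ 126 = 7p ⇒ p = 18, Q = 38.
After the shift, demand is Qd = 88 - 5p and supply is Qs = 2p - 2.
Equate the new curves: 88 - 5p = 2p - 2, giving 90 = 7p, p = 90/7 ≈ 12.8571, Q = 166/7 ≈ 23.7143.
Expenditure moves from 18×38 = 684 to 12.8571×23.7143 = 304.8980; change = -379.10.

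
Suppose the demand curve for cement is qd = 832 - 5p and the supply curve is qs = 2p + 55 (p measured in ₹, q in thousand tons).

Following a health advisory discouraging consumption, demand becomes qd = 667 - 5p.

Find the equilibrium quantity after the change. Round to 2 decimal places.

229.86

Before the shock: 832 - 5p = 2p + 55 ⇒ 777 = 7p ⇒ p = 111, q = 277.
After the shift, demand is qd = 667 - 5p and supply is qs = 2p + 55.
Clearing the new market: 667 - 5p = 2p + 55, so p = 612/7 ≈ 87.4286 and q = 1609/7 ≈ 229.8571.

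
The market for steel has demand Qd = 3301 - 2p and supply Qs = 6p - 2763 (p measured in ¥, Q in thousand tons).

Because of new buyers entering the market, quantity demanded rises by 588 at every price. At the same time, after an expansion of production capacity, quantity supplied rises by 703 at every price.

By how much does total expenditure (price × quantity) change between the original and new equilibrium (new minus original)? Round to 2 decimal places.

+432971.34

Before the shock: 3301 - 2p = 6p - 2763 ⇒ 6064 = 8p ⇒ p = 758, Q = 1785.
The new curves are Qd = 3889 - 2p (demand) and Qs = 6p - 2060 (supply).
Setting them equal: 3889 - 2p = 6p - 2060 → 5949 = 8p, so p = 743.625 and Q = 2401.75.
Expenditure moves from 758×1785 = 1353030 to 743.625×2401.75 = 1786001.34375; change = +432971.34.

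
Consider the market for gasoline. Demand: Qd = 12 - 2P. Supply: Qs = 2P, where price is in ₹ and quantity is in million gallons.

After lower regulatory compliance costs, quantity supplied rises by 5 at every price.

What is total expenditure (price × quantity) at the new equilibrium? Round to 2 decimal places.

Before the shock: 12 - 2P = 2P ⇒ 12 = 4P ⇒ P = 3, Q = 6.
The shock moves the curves to Qd = 12 - 2P and Qs = 2P + 5.
Clearing the new market: 12 - 2P = 2P + 5, so P = 1.75 and Q = 8.5.
New expenditure = 1.75 × 8.5 = 14.88.

14.88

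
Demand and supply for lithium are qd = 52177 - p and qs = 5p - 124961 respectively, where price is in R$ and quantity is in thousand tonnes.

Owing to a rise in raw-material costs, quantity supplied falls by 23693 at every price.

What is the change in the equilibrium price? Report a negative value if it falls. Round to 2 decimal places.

+3948.83

Original equilibrium: 52177 - p = 5p - 124961 gives 177138 = 6p, so p = 29523 and q = 22654.
The new curves are qd = 52177 - p (demand) and qs = 5p - 148654 (supply).
New equilibrium: 52177 - p = 5p - 148654 ⇒ 200831 = 6p ⇒ p = 200831/6 ≈ 33471.8333, q = 112231/6 ≈ 18705.1667.
Δp = 33471.8333 − 29523 = +3948.83.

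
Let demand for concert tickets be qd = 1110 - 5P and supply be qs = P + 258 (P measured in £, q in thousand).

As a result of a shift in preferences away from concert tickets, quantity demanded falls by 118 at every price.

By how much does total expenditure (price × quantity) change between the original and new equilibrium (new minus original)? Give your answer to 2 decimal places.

-10272.56

Original equilibrium: 1110 - 5P = P + 258 gives 852 = 6P, so P = 142 and q = 400.
The new curves are qd = 992 - 5P (demand) and qs = P + 258 (supply).
Clearing the new market: 992 - 5P = P + 258, so P = 367/3 ≈ 122.3333 and q = 1141/3 ≈ 380.3333.
Expenditure moves from 142×400 = 56800 to 122.3333×380.3333 = 46527.4444; change = -10272.56.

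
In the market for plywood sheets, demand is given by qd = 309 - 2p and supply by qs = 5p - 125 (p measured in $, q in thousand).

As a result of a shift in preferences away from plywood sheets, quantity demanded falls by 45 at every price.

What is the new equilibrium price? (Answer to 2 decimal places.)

55.57

Solve the original market: 309 - 2p = 5p - 125, hence p = 62 and q = 185.
The new curves are qd = 264 - 2p (demand) and qs = 5p - 125 (supply).
Setting them equal: 264 - 2p = 5p - 125 → 389 = 7p, so p = 389/7 ≈ 55.5714 and q = 1070/7 ≈ 152.8571.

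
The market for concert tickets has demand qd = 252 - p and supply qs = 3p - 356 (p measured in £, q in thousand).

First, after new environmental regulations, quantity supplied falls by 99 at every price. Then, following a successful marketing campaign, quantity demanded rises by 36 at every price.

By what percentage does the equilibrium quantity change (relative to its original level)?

Solve the original market: 252 - p = 3p - 356, hence p = 152 and q = 100.
The shock moves the curves to qd = 288 - p and qs = 3p - 455.
Setting them equal: 288 - p = 3p - 455 → 743 = 4p, so p = 185.75 and q = 102.25.
%Δq = (102.25 − 100) / 100 × 100 = +2.25%.

+2.25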